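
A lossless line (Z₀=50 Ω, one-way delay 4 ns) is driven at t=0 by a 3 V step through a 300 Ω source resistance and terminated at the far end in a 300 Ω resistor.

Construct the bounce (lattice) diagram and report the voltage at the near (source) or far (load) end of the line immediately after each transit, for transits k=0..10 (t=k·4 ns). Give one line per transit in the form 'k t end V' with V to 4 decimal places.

0 0 source 0.4286
1 4 load 0.7347
2 8 source 0.9534
3 12 load 1.1095
4 16 source 1.2211
5 20 load 1.3008
6 24 source 1.3577
7 28 load 1.3984
8 32 source 1.4274
9 36 load 1.4481
10 40 source 1.4630

Γ_L=0.714286, Γ_S=0.714286; launch V₁=3·50/350=0.428571
k=0 src: V=0.4286
k=1 load: inc=0.428571, refl=0.428571·0.714286=0.3061; V=0.000000+0.428571+0.306122=0.7347
k=2 src: inc=0.306122, refl=0.306122·0.714286=0.2187; V=0.428571+0.306122+0.218659=0.9534
k=3 load: inc=0.218659, refl=0.218659·0.714286=0.1562; V=0.734694+0.218659+0.156185=1.1095
k=4 src: inc=0.156185, refl=0.156185·0.714286=0.1116; V=0.953353+0.156185+0.111561=1.2211
k=5 load: inc=0.111561, refl=0.111561·0.714286=0.0797; V=1.109538+0.111561+0.079686=1.3008
k=6 src: inc=0.079686, refl=0.079686·0.714286=0.0569; V=1.221098+0.079686+0.056919=1.3577
k=7 load: inc=0.056919, refl=0.056919·0.714286=0.0407; V=1.300785+0.056919+0.040656=1.3984
k=8 src: inc=0.040656, refl=0.040656·0.714286=0.0290; V=1.357703+0.040656+0.029040=1.4274
k=9 load: inc=0.029040, refl=0.029040·0.714286=0.0207; V=1.398359+0.029040+0.020743=1.4481
k=10 src: inc=0.020743, refl=0.020743·0.714286=0.0148; V=1.427400+0.020743+0.014816=1.4630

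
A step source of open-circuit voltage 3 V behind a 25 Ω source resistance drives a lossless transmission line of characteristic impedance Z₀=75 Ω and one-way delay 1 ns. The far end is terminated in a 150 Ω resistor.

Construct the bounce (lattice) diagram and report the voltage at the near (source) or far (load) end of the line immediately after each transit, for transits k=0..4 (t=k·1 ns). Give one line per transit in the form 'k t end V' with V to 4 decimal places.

0 0 source 2.2500
1 1 load 3.0000
2 2 source 2.6250
3 3 load 2.5000
4 4 source 2.5625

Γ_L=0.333333, Γ_S=-0.500000; launch V₁=3·75/100=2.250000
k=0 src: V=2.2500
k=1 load: inc=2.250000, refl=2.250000·0.333333=0.7500; V=0.000000+2.250000+0.750000=3.0000
k=2 src: inc=0.750000, refl=0.750000·-0.500000=-0.3750; V=2.250000+0.750000+-0.375000=2.6250
k=3 load: inc=-0.375000, refl=-0.375000·0.333333=-0.1250; V=3.000000+-0.375000+-0.125000=2.5000
k=4 src: inc=-0.125000, refl=-0.125000·-0.500000=0.0625; V=2.625000+-0.125000+0.062500=2.5625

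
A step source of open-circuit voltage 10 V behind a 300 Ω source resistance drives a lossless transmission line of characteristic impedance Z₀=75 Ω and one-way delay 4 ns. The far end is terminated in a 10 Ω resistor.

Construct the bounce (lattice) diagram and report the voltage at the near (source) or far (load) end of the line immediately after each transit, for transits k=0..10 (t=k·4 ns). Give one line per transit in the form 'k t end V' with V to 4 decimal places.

Γ_L=-0.764706, Γ_S=0.600000; launch V₁=10·75/375=2.000000
k=0 src: V=2.0000
k=1 load: inc=2.000000, refl=2.000000·-0.764706=-1.5294; V=0.000000+2.000000+-1.529412=0.4706
k=2 src: inc=-1.529412, refl=-1.529412·0.600000=-0.9176; V=2.000000+-1.529412+-0.917647=-0.4471
k=3 load: inc=-0.917647, refl=-0.917647·-0.764706=0.7017; V=0.470588+-0.917647+0.701730=0.2547
k=4 src: inc=0.701730, refl=0.701730·0.600000=0.4210; V=-0.447059+0.701730+0.421038=0.6757
k=5 load: inc=0.421038, refl=0.421038·-0.764706=-0.3220; V=0.254671+0.421038+-0.321970=0.3537
k=6 src: inc=-0.321970, refl=-0.321970·0.600000=-0.1932; V=0.675709+-0.321970+-0.193182=0.1606
k=7 load: inc=-0.193182, refl=-0.193182·-0.764706=0.1477; V=0.353739+-0.193182+0.147728=0.3083
k=8 src: inc=0.147728, refl=0.147728·0.600000=0.0886; V=0.160557+0.147728+0.088637=0.3969
k=9 load: inc=0.088637, refl=0.088637·-0.764706=-0.0678; V=0.308284+0.088637+-0.067781=0.3291
k=10 src: inc=-0.067781, refl=-0.067781·0.600000=-0.0407; V=0.396921+-0.067781+-0.040669=0.2885

0 0 source 2.0000
1 4 load 0.4706
2 8 source -0.4471
3 12 load 0.2547
4 16 source 0.6757
5 20 load 0.3537
6 24 source 0.1606
7 28 load 0.3083
8 32 source 0.3969
9 36 load 0.3291
10 40 source 0.2885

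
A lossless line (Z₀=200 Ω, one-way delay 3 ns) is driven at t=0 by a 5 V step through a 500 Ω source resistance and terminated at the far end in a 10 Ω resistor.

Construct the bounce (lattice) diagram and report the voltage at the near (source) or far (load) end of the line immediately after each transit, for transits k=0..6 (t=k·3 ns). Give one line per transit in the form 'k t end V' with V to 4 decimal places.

0 0 source 1.4286
1 3 load 0.1361
2 6 source -0.4179
3 9 load 0.0833
4 12 source 0.2981
5 15 load 0.1038
6 18 source 0.0205

Γ_L=-0.904762, Γ_S=0.428571; launch V₁=5·200/700=1.428571
k=0 src: V=1.4286
k=1 load: inc=1.428571, refl=1.428571·-0.904762=-1.2925; V=0.000000+1.428571+-1.292517=0.1361
k=2 src: inc=-1.292517, refl=-1.292517·0.428571=-0.5539; V=1.428571+-1.292517+-0.553936=-0.4179
k=3 load: inc=-0.553936, refl=-0.553936·-0.904762=0.5012; V=0.136054+-0.553936+0.501180=0.0833
k=4 src: inc=0.501180, refl=0.501180·0.428571=0.2148; V=-0.417881+0.501180+0.214791=0.2981
k=5 load: inc=0.214791, refl=0.214791·-0.904762=-0.1943; V=0.083299+0.214791+-0.194335=0.1038
k=6 src: inc=-0.194335, refl=-0.194335·0.428571=-0.0833; V=0.298090+-0.194335+-0.083286=0.0205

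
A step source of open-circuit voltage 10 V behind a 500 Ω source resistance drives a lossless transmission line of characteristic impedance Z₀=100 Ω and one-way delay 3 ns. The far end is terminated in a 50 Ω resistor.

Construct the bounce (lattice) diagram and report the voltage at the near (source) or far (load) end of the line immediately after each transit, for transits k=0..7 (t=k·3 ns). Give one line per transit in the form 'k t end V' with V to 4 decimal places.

Γ_L=-0.333333, Γ_S=0.666667; launch V₁=10·100/600=1.666667
k=0 src: V=1.6667
k=1 load: inc=1.666667, refl=1.666667·-0.333333=-0.5556; V=0.000000+1.666667+-0.555556=1.1111
k=2 src: inc=-0.555556, refl=-0.555556·0.666667=-0.3704; V=1.666667+-0.555556+-0.370370=0.7407
k=3 load: inc=-0.370370, refl=-0.370370·-0.333333=0.1235; V=1.111111+-0.370370+0.123457=0.8642
k=4 src: inc=0.123457, refl=0.123457·0.666667=0.0823; V=0.740741+0.123457+0.082305=0.9465
k=5 load: inc=0.082305, refl=0.082305·-0.333333=-0.0274; V=0.864198+0.082305+-0.027435=0.9191
k=6 src: inc=-0.027435, refl=-0.027435·0.666667=-0.0183; V=0.946502+-0.027435+-0.018290=0.9008
k=7 load: inc=-0.018290, refl=-0.018290·-0.333333=0.0061; V=0.919067+-0.018290+0.006097=0.9069

0 0 source 1.6667
1 3 load 1.1111
2 6 source 0.7407
3 9 load 0.8642
4 12 source 0.9465
5 15 load 0.9191
6 18 source 0.9008
7 21 load 0.9069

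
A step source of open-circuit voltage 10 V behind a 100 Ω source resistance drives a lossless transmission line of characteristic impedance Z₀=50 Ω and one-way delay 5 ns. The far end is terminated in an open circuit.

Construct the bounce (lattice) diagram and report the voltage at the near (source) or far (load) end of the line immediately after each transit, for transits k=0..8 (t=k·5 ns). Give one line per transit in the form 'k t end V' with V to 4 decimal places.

0 0 source 3.3333
1 5 load 6.6667
2 10 source 7.7778
3 15 load 8.8889
4 20 source 9.2593
5 25 load 9.6296
6 30 source 9.7531
7 35 load 9.8765
8 40 source 9.9177

Γ_L=1.000000, Γ_S=0.333333; launch V₁=10·50/150=3.333333
k=0 src: V=3.3333
k=1 load: inc=3.333333, refl=3.333333·1.000000=3.3333; V=0.000000+3.333333+3.333333=6.6667
k=2 src: inc=3.333333, refl=3.333333·0.333333=1.1111; V=3.333333+3.333333+1.111111=7.7778
k=3 load: inc=1.111111, refl=1.111111·1.000000=1.1111; V=6.666667+1.111111+1.111111=8.8889
k=4 src: inc=1.111111, refl=1.111111·0.333333=0.3704; V=7.777778+1.111111+0.370370=9.2593
k=5 load: inc=0.370370, refl=0.370370·1.000000=0.3704; V=8.888889+0.370370+0.370370=9.6296
k=6 src: inc=0.370370, refl=0.370370·0.333333=0.1235; V=9.259259+0.370370+0.123457=9.7531
k=7 load: inc=0.123457, refl=0.123457·1.000000=0.1235; V=9.629630+0.123457+0.123457=9.8765
k=8 src: inc=0.123457, refl=0.123457·0.333333=0.0412; V=9.753086+0.123457+0.041152=9.9177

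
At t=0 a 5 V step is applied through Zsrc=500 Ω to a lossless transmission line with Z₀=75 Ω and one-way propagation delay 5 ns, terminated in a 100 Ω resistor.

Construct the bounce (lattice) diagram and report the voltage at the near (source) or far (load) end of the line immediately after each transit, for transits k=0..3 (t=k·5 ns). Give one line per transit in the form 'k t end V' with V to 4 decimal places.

Γ_L=0.142857, Γ_S=0.739130; launch V₁=5·75/575=0.652174
k=0 src: V=0.6522
k=1 load: inc=0.652174, refl=0.652174·0.142857=0.0932; V=0.000000+0.652174+0.093168=0.7453
k=2 src: inc=0.093168, refl=0.093168·0.739130=0.0689; V=0.652174+0.093168+0.068863=0.8142
k=3 load: inc=0.068863, refl=0.068863·0.142857=0.0098; V=0.745342+0.068863+0.009838=0.8240

0 0 source 0.6522
1 5 load 0.7453
2 10 source 0.8142
3 15 load 0.8240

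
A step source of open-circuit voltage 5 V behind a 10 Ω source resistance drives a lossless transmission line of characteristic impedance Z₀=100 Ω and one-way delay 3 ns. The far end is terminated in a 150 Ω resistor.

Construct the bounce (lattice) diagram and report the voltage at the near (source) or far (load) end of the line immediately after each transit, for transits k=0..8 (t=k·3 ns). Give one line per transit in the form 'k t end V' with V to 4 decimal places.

Γ_L=0.200000, Γ_S=-0.818182; launch V₁=5·100/110=4.545455
k=0 src: V=4.5455
k=1 load: inc=4.545455, refl=4.545455·0.200000=0.9091; V=0.000000+4.545455+0.909091=5.4545
k=2 src: inc=0.909091, refl=0.909091·-0.818182=-0.7438; V=4.545455+0.909091+-0.743802=4.7107
k=3 load: inc=-0.743802, refl=-0.743802·0.200000=-0.1488; V=5.454545+-0.743802+-0.148760=4.5620
k=4 src: inc=-0.148760, refl=-0.148760·-0.818182=0.1217; V=4.710744+-0.148760+0.121713=4.6837
k=5 load: inc=0.121713, refl=0.121713·0.200000=0.0243; V=4.561983+0.121713+0.024343=4.7080
k=6 src: inc=0.024343, refl=0.024343·-0.818182=-0.0199; V=4.683696+0.024343+-0.019917=4.6881
k=7 load: inc=-0.019917, refl=-0.019917·0.200000=-0.0040; V=4.708039+-0.019917+-0.003983=4.6841
k=8 src: inc=-0.003983, refl=-0.003983·-0.818182=0.0033; V=4.688122+-0.003983+0.003259=4.6874

0 0 source 4.5455
1 3 load 5.4545
2 6 source 4.7107
3 9 load 4.5620
4 12 source 4.6837
5 15 load 4.7080
6 18 source 4.6881
7 21 load 4.6841
8 24 source 4.6874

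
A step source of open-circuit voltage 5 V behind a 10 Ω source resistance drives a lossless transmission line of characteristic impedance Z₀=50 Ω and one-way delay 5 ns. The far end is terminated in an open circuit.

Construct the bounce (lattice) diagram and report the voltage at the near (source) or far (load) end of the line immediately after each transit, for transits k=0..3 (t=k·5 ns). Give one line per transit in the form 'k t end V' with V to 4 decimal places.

0 0 source 4.1667
1 5 load 8.3333
2 10 source 5.5556
3 15 load 2.7778

Γ_L=1.000000, Γ_S=-0.666667; launch V₁=5·50/60=4.166667
k=0 src: V=4.1667
k=1 load: inc=4.166667, refl=4.166667·1.000000=4.1667; V=0.000000+4.166667+4.166667=8.3333
k=2 src: inc=4.166667, refl=4.166667·-0.666667=-2.7778; V=4.166667+4.166667+-2.777778=5.5556
k=3 load: inc=-2.777778, refl=-2.777778·1.000000=-2.7778; V=8.333333+-2.777778+-2.777778=2.7778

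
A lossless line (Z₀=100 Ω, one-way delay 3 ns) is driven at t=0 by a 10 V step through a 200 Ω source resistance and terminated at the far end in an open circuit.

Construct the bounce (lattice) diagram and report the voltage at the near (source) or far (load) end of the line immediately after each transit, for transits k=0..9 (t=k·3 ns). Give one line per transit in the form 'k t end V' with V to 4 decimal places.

Γ_L=1.000000, Γ_S=0.333333; launch V₁=10·100/300=3.333333
k=0 src: V=3.3333
k=1 load: inc=3.333333, refl=3.333333·1.000000=3.3333; V=0.000000+3.333333+3.333333=6.6667
k=2 src: inc=3.333333, refl=3.333333·0.333333=1.1111; V=3.333333+3.333333+1.111111=7.7778
k=3 load: inc=1.111111, refl=1.111111·1.000000=1.1111; V=6.666667+1.111111+1.111111=8.8889
k=4 src: inc=1.111111, refl=1.111111·0.333333=0.3704; V=7.777778+1.111111+0.370370=9.2593
k=5 load: inc=0.370370, refl=0.370370·1.000000=0.3704; V=8.888889+0.370370+0.370370=9.6296
k=6 src: inc=0.370370, refl=0.370370·0.333333=0.1235; V=9.259259+0.370370+0.123457=9.7531
k=7 load: inc=0.123457, refl=0.123457·1.000000=0.1235; V=9.629630+0.123457+0.123457=9.8765
k=8 src: inc=0.123457, refl=0.123457·0.333333=0.0412; V=9.753086+0.123457+0.041152=9.9177
k=9 load: inc=0.041152, refl=0.041152·1.000000=0.0412; V=9.876543+0.041152+0.041152=9.9588

0 0 source 3.3333
1 3 load 6.6667
2 6 source 7.7778
3 9 load 8.8889
4 12 source 9.2593
5 15 load 9.6296
6 18 source 9.7531
7 21 load 9.8765
8 24 source 9.9177
9 27 load 9.9588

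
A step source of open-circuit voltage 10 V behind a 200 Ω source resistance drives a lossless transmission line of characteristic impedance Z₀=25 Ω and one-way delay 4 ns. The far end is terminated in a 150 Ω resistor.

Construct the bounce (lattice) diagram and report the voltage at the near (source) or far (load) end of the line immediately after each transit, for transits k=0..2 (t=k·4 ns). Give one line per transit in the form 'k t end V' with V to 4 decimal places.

Γ_L=0.714286, Γ_S=0.777778; launch V₁=10·25/225=1.111111
k=0 src: V=1.1111
k=1 load: inc=1.111111, refl=1.111111·0.714286=0.7937; V=0.000000+1.111111+0.793651=1.9048
k=2 src: inc=0.793651, refl=0.793651·0.777778=0.6173; V=1.111111+0.793651+0.617284=2.5220

0 0 source 1.1111
1 4 load 1.9048
2 8 source 2.5220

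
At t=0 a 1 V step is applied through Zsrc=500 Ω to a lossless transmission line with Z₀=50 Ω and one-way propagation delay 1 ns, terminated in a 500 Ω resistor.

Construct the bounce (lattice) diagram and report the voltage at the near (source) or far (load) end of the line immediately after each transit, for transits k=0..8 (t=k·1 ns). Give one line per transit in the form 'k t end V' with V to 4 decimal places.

Γ_L=0.818182, Γ_S=0.818182; launch V₁=1·50/550=0.090909
k=0 src: V=0.0909
k=1 load: inc=0.090909, refl=0.090909·0.818182=0.0744; V=0.000000+0.090909+0.074380=0.1653
k=2 src: inc=0.074380, refl=0.074380·0.818182=0.0609; V=0.090909+0.074380+0.060856=0.2261
k=3 load: inc=0.060856, refl=0.060856·0.818182=0.0498; V=0.165289+0.060856+0.049792=0.2759
k=4 src: inc=0.049792, refl=0.049792·0.818182=0.0407; V=0.226146+0.049792+0.040739=0.3167
k=5 load: inc=0.040739, refl=0.040739·0.818182=0.0333; V=0.275937+0.040739+0.033332=0.3500
k=6 src: inc=0.033332, refl=0.033332·0.818182=0.0273; V=0.316676+0.033332+0.027271=0.3773
k=7 load: inc=0.027271, refl=0.027271·0.818182=0.0223; V=0.350008+0.027271+0.022313=0.3996
k=8 src: inc=0.022313, refl=0.022313·0.818182=0.0183; V=0.377279+0.022313+0.018256=0.4178

0 0 source 0.0909
1 1 load 0.1653
2 2 source 0.2261
3 3 load 0.2759
4 4 source 0.3167
5 5 load 0.3500
6 6 source 0.3773
7 7 load 0.3996
8 8 source 0.4178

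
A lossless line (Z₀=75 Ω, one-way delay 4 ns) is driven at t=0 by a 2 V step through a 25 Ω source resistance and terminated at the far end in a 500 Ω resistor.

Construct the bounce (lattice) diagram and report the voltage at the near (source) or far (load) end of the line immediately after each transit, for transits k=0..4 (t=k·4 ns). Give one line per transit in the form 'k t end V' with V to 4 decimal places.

Γ_L=0.739130, Γ_S=-0.500000; launch V₁=2·75/100=1.500000
k=0 src: V=1.5000
k=1 load: inc=1.500000, refl=1.500000·0.739130=1.1087; V=0.000000+1.500000+1.108696=2.6087
k=2 src: inc=1.108696, refl=1.108696·-0.500000=-0.5543; V=1.500000+1.108696+-0.554348=2.0543
k=3 load: inc=-0.554348, refl=-0.554348·0.739130=-0.4097; V=2.608696+-0.554348+-0.409735=1.6446
k=4 src: inc=-0.409735, refl=-0.409735·-0.500000=0.2049; V=2.054348+-0.409735+0.204868=1.8495

0 0 source 1.5000
1 4 load 2.6087
2 8 source 2.0543
3 12 load 1.6446
4 16 source 1.8495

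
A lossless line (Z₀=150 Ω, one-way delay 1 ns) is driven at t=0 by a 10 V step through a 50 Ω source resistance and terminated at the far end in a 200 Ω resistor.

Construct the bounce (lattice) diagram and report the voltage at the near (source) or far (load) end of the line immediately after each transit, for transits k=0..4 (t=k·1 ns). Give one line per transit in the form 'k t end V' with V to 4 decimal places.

Γ_L=0.142857, Γ_S=-0.500000; launch V₁=10·150/200=7.500000
k=0 src: V=7.5000
k=1 load: inc=7.500000, refl=7.500000·0.142857=1.0714; V=0.000000+7.500000+1.071429=8.5714
k=2 src: inc=1.071429, refl=1.071429·-0.500000=-0.5357; V=7.500000+1.071429+-0.535714=8.0357
k=3 load: inc=-0.535714, refl=-0.535714·0.142857=-0.0765; V=8.571429+-0.535714+-0.076531=7.9592
k=4 src: inc=-0.076531, refl=-0.076531·-0.500000=0.0383; V=8.035714+-0.076531+0.038265=7.9974

0 0 source 7.5000
1 1 load 8.5714
2 2 source 8.0357
3 3 load 7.9592
4 4 source 7.9974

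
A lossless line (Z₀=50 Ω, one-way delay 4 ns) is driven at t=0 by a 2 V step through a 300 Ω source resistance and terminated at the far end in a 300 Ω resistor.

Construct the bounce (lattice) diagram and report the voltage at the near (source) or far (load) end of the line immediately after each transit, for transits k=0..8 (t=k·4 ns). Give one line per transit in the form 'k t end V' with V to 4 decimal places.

Γ_L=0.714286, Γ_S=0.714286; launch V₁=2·50/350=0.285714
k=0 src: V=0.2857
k=1 load: inc=0.285714, refl=0.285714·0.714286=0.2041; V=0.000000+0.285714+0.204082=0.4898
k=2 src: inc=0.204082, refl=0.204082·0.714286=0.1458; V=0.285714+0.204082+0.145773=0.6356
k=3 load: inc=0.145773, refl=0.145773·0.714286=0.1041; V=0.489796+0.145773+0.104123=0.7397
k=4 src: inc=0.104123, refl=0.104123·0.714286=0.0744; V=0.635569+0.104123+0.074374=0.8141
k=5 load: inc=0.074374, refl=0.074374·0.714286=0.0531; V=0.739692+0.074374+0.053124=0.8672
k=6 src: inc=0.053124, refl=0.053124·0.714286=0.0379; V=0.814066+0.053124+0.037946=0.9051
k=7 load: inc=0.037946, refl=0.037946·0.714286=0.0271; V=0.867190+0.037946+0.027104=0.9322
k=8 src: inc=0.027104, refl=0.027104·0.714286=0.0194; V=0.905135+0.027104+0.019360=0.9516

0 0 source 0.2857
1 4 load 0.4898
2 8 source 0.6356
3 12 load 0.7397
4 16 source 0.8141
5 20 load 0.8672
6 24 source 0.9051
7 28 load 0.9322
8 32 source 0.9516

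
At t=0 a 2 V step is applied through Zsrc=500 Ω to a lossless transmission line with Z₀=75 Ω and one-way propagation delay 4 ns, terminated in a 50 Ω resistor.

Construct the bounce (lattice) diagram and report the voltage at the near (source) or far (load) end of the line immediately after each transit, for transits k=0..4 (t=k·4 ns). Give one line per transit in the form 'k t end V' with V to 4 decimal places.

0 0 source 0.2609
1 4 load 0.2087
2 8 source 0.1701
3 12 load 0.1778
4 16 source 0.1835

Γ_L=-0.200000, Γ_S=0.739130; launch V₁=2·75/575=0.260870
k=0 src: V=0.2609
k=1 load: inc=0.260870, refl=0.260870·-0.200000=-0.0522; V=0.000000+0.260870+-0.052174=0.2087
k=2 src: inc=-0.052174, refl=-0.052174·0.739130=-0.0386; V=0.260870+-0.052174+-0.038563=0.1701
k=3 load: inc=-0.038563, refl=-0.038563·-0.200000=0.0077; V=0.208696+-0.038563+0.007713=0.1778
k=4 src: inc=0.007713, refl=0.007713·0.739130=0.0057; V=0.170132+0.007713+0.005701=0.1835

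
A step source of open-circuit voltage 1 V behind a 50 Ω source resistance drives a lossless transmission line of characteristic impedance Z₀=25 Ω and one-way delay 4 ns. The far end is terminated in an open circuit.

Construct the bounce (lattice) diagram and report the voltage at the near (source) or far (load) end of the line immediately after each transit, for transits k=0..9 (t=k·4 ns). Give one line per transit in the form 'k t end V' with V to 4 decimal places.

Γ_L=1.000000, Γ_S=0.333333; launch V₁=1·25/75=0.333333
k=0 src: V=0.3333
k=1 load: inc=0.333333, refl=0.333333·1.000000=0.3333; V=0.000000+0.333333+0.333333=0.6667
k=2 src: inc=0.333333, refl=0.333333·0.333333=0.1111; V=0.333333+0.333333+0.111111=0.7778
k=3 load: inc=0.111111, refl=0.111111·1.000000=0.1111; V=0.666667+0.111111+0.111111=0.8889
k=4 src: inc=0.111111, refl=0.111111·0.333333=0.0370; V=0.777778+0.111111+0.037037=0.9259
k=5 load: inc=0.037037, refl=0.037037·1.000000=0.0370; V=0.888889+0.037037+0.037037=0.9630
k=6 src: inc=0.037037, refl=0.037037·0.333333=0.0123; V=0.925926+0.037037+0.012346=0.9753
k=7 load: inc=0.012346, refl=0.012346·1.000000=0.0123; V=0.962963+0.012346+0.012346=0.9877
k=8 src: inc=0.012346, refl=0.012346·0.333333=0.0041; V=0.975309+0.012346+0.004115=0.9918
k=9 load: inc=0.004115, refl=0.004115·1.000000=0.0041; V=0.987654+0.004115+0.004115=0.9959

0 0 source 0.3333
1 4 load 0.6667
2 8 source 0.7778
3 12 load 0.8889
4 16 source 0.9259
5 20 load 0.9630
6 24 source 0.9753
7 28 load 0.9877
8 32 source 0.9918
9 36 load 0.9959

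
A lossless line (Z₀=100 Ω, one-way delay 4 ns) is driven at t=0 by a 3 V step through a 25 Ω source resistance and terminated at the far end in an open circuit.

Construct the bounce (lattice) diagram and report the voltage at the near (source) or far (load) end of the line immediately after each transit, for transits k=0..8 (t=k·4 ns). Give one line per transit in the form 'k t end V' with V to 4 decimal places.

Γ_L=1.000000, Γ_S=-0.600000; launch V₁=3·100/125=2.400000
k=0 src: V=2.4000
k=1 load: inc=2.400000, refl=2.400000·1.000000=2.4000; V=0.000000+2.400000+2.400000=4.8000
k=2 src: inc=2.400000, refl=2.400000·-0.600000=-1.4400; V=2.400000+2.400000+-1.440000=3.3600
k=3 load: inc=-1.440000, refl=-1.440000·1.000000=-1.4400; V=4.800000+-1.440000+-1.440000=1.9200
k=4 src: inc=-1.440000, refl=-1.440000·-0.600000=0.8640; V=3.360000+-1.440000+0.864000=2.7840
k=5 load: inc=0.864000, refl=0.864000·1.000000=0.8640; V=1.920000+0.864000+0.864000=3.6480
k=6 src: inc=0.864000, refl=0.864000·-0.600000=-0.5184; V=2.784000+0.864000+-0.518400=3.1296
k=7 load: inc=-0.518400, refl=-0.518400·1.000000=-0.5184; V=3.648000+-0.518400+-0.518400=2.6112
k=8 src: inc=-0.518400, refl=-0.518400·-0.600000=0.3110; V=3.129600+-0.518400+0.311040=2.9222

0 0 source 2.4000
1 4 load 4.8000
2 8 source 3.3600
3 12 load 1.9200
4 16 source 2.7840
5 20 load 3.6480
6 24 source 3.1296
7 28 load 2.6112
8 32 source 2.9222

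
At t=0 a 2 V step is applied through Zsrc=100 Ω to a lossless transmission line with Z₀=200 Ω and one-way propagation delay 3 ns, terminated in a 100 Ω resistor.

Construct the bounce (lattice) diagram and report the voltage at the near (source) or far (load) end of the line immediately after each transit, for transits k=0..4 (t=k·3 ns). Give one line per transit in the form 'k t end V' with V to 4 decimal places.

Γ_L=-0.333333, Γ_S=-0.333333; launch V₁=2·200/300=1.333333
k=0 src: V=1.3333
k=1 load: inc=1.333333, refl=1.333333·-0.333333=-0.4444; V=0.000000+1.333333+-0.444444=0.8889
k=2 src: inc=-0.444444, refl=-0.444444·-0.333333=0.1481; V=1.333333+-0.444444+0.148148=1.0370
k=3 load: inc=0.148148, refl=0.148148·-0.333333=-0.0494; V=0.888889+0.148148+-0.049383=0.9877
k=4 src: inc=-0.049383, refl=-0.049383·-0.333333=0.0165; V=1.037037+-0.049383+0.016461=1.0041

0 0 source 1.3333
1 3 load 0.8889
2 6 source 1.0370
3 9 load 0.9877
4 12 source 1.0041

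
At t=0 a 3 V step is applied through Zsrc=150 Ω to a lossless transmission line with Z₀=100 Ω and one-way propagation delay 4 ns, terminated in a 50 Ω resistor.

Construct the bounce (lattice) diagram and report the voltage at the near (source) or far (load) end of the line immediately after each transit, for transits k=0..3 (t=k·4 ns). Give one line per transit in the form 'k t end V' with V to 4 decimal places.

0 0 source 1.2000
1 4 load 0.8000
2 8 source 0.7200
3 12 load 0.7467

Γ_L=-0.333333, Γ_S=0.200000; launch V₁=3·100/250=1.200000
k=0 src: V=1.2000
k=1 load: inc=1.200000, refl=1.200000·-0.333333=-0.4000; V=0.000000+1.200000+-0.400000=0.8000
k=2 src: inc=-0.400000, refl=-0.400000·0.200000=-0.0800; V=1.200000+-0.400000+-0.080000=0.7200
k=3 load: inc=-0.080000, refl=-0.080000·-0.333333=0.0267; V=0.800000+-0.080000+0.026667=0.7467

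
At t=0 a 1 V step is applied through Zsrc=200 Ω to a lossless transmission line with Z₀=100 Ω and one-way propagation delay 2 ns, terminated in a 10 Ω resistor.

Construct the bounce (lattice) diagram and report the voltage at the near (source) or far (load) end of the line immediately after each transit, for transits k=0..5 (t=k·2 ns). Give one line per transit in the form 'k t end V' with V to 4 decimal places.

Γ_L=-0.818182, Γ_S=0.333333; launch V₁=1·100/300=0.333333
k=0 src: V=0.3333
k=1 load: inc=0.333333, refl=0.333333·-0.818182=-0.2727; V=0.000000+0.333333+-0.272727=0.0606
k=2 src: inc=-0.272727, refl=-0.272727·0.333333=-0.0909; V=0.333333+-0.272727+-0.090909=-0.0303
k=3 load: inc=-0.090909, refl=-0.090909·-0.818182=0.0744; V=0.060606+-0.090909+0.074380=0.0441
k=4 src: inc=0.074380, refl=0.074380·0.333333=0.0248; V=-0.030303+0.074380+0.024793=0.0689
k=5 load: inc=0.024793, refl=0.024793·-0.818182=-0.0203; V=0.044077+0.024793+-0.020285=0.0486

0 0 source 0.3333
1 2 load 0.0606
2 4 source -0.0303
3 6 load 0.0441
4 8 source 0.0689
5 10 load 0.0486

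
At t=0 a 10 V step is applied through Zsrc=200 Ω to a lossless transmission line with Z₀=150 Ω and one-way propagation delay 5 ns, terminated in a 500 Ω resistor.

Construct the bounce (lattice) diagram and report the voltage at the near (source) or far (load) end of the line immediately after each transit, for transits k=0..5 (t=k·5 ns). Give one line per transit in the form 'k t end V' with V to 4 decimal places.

Γ_L=0.538462, Γ_S=0.142857; launch V₁=10·150/350=4.285714
k=0 src: V=4.2857
k=1 load: inc=4.285714, refl=4.285714·0.538462=2.3077; V=0.000000+4.285714+2.307692=6.5934
k=2 src: inc=2.307692, refl=2.307692·0.142857=0.3297; V=4.285714+2.307692+0.329670=6.9231
k=3 load: inc=0.329670, refl=0.329670·0.538462=0.1775; V=6.593407+0.329670+0.177515=7.1006
k=4 src: inc=0.177515, refl=0.177515·0.142857=0.0254; V=6.923077+0.177515+0.025359=7.1260
k=5 load: inc=0.025359, refl=0.025359·0.538462=0.0137; V=7.100592+0.025359+0.013655=7.1396

0 0 source 4.2857
1 5 load 6.5934
2 10 source 6.9231
3 15 load 7.1006
4 20 source 7.1260
5 25 load 7.1396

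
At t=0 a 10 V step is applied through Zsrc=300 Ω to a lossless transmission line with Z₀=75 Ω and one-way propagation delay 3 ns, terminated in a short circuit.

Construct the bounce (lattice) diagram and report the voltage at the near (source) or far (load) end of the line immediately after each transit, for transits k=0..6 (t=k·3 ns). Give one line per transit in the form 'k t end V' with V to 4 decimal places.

Γ_L=-1.000000, Γ_S=0.600000; launch V₁=10·75/375=2.000000
k=0 src: V=2.0000
k=1 load: inc=2.000000, refl=2.000000·-1.000000=-2.0000; V=0.000000+2.000000+-2.000000=0.0000
k=2 src: inc=-2.000000, refl=-2.000000·0.600000=-1.2000; V=2.000000+-2.000000+-1.200000=-1.2000
k=3 load: inc=-1.200000, refl=-1.200000·-1.000000=1.2000; V=0.000000+-1.200000+1.200000=0.0000
k=4 src: inc=1.200000, refl=1.200000·0.600000=0.7200; V=-1.200000+1.200000+0.720000=0.7200
k=5 load: inc=0.720000, refl=0.720000·-1.000000=-0.7200; V=0.000000+0.720000+-0.720000=0.0000
k=6 src: inc=-0.720000, refl=-0.720000·0.600000=-0.4320; V=0.720000+-0.720000+-0.432000=-0.4320

0 0 source 2.0000
1 3 load 0.0000
2 6 source -1.2000
3 9 load 0.0000
4 12 source 0.7200
5 15 load 0.0000
6 18 source -0.4320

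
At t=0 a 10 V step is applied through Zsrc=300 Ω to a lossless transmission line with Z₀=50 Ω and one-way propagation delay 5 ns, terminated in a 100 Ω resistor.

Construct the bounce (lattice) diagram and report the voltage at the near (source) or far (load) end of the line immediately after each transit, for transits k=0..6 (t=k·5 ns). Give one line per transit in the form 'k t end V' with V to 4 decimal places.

Γ_L=0.333333, Γ_S=0.714286; launch V₁=10·50/350=1.428571
k=0 src: V=1.4286
k=1 load: inc=1.428571, refl=1.428571·0.333333=0.4762; V=0.000000+1.428571+0.476190=1.9048
k=2 src: inc=0.476190, refl=0.476190·0.714286=0.3401; V=1.428571+0.476190+0.340136=2.2449
k=3 load: inc=0.340136, refl=0.340136·0.333333=0.1134; V=1.904762+0.340136+0.113379=2.3583
k=4 src: inc=0.113379, refl=0.113379·0.714286=0.0810; V=2.244898+0.113379+0.080985=2.4393
k=5 load: inc=0.080985, refl=0.080985·0.333333=0.0270; V=2.358277+0.080985+0.026995=2.4663
k=6 src: inc=0.026995, refl=0.026995·0.714286=0.0193; V=2.439261+0.026995+0.019282=2.4855

0 0 source 1.4286
1 5 load 1.9048
2 10 source 2.2449
3 15 load 2.3583
4 20 source 2.4393
5 25 load 2.4663
6 30 source 2.4855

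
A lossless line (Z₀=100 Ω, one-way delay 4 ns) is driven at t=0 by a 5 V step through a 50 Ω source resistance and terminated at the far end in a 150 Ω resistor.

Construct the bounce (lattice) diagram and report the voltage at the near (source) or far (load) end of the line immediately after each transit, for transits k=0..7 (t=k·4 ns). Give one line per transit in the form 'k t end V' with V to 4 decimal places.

0 0 source 3.3333
1 4 load 4.0000
2 8 source 3.7778
3 12 load 3.7333
4 16 source 3.7481
5 20 load 3.7511
6 24 source 3.7501
7 28 load 3.7499

Γ_L=0.200000, Γ_S=-0.333333; launch V₁=5·100/150=3.333333
k=0 src: V=3.3333
k=1 load: inc=3.333333, refl=3.333333·0.200000=0.6667; V=0.000000+3.333333+0.666667=4.0000
k=2 src: inc=0.666667, refl=0.666667·-0.333333=-0.2222; V=3.333333+0.666667+-0.222222=3.7778
k=3 load: inc=-0.222222, refl=-0.222222·0.200000=-0.0444; V=4.000000+-0.222222+-0.044444=3.7333
k=4 src: inc=-0.044444, refl=-0.044444·-0.333333=0.0148; V=3.777778+-0.044444+0.014815=3.7481
k=5 load: inc=0.014815, refl=0.014815·0.200000=0.0030; V=3.733333+0.014815+0.002963=3.7511
k=6 src: inc=0.002963, refl=0.002963·-0.333333=-0.0010; V=3.748148+0.002963+-0.000988=3.7501
k=7 load: inc=-0.000988, refl=-0.000988·0.200000=-0.0002; V=3.751111+-0.000988+-0.000198=3.7499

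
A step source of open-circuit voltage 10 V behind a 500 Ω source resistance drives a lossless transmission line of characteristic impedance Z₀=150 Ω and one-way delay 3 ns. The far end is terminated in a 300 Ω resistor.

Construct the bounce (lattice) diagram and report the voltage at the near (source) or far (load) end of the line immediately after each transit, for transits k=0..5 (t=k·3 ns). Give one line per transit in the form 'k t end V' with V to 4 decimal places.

Γ_L=0.333333, Γ_S=0.538462; launch V₁=10·150/650=2.307692
k=0 src: V=2.3077
k=1 load: inc=2.307692, refl=2.307692·0.333333=0.7692; V=0.000000+2.307692+0.769231=3.0769
k=2 src: inc=0.769231, refl=0.769231·0.538462=0.4142; V=2.307692+0.769231+0.414201=3.4911
k=3 load: inc=0.414201, refl=0.414201·0.333333=0.1381; V=3.076923+0.414201+0.138067=3.6292
k=4 src: inc=0.138067, refl=0.138067·0.538462=0.0743; V=3.491124+0.138067+0.074344=3.7035
k=5 load: inc=0.074344, refl=0.074344·0.333333=0.0248; V=3.629191+0.074344+0.024781=3.7283

0 0 source 2.3077
1 3 load 3.0769
2 6 source 3.4911
3 9 load 3.6292
4 12 source 3.7035
5 15 load 3.7283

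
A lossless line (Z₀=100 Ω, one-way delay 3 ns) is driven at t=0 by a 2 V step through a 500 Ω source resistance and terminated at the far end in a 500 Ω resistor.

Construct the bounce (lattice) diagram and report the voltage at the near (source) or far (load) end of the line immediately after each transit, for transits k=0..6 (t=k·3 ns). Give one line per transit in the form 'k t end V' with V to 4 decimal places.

0 0 source 0.3333
1 3 load 0.5556
2 6 source 0.7037
3 9 load 0.8025
4 12 source 0.8683
5 15 load 0.9122
6 18 source 0.9415

Γ_L=0.666667, Γ_S=0.666667; launch V₁=2·100/600=0.333333
k=0 src: V=0.3333
k=1 load: inc=0.333333, refl=0.333333·0.666667=0.2222; V=0.000000+0.333333+0.222222=0.5556
k=2 src: inc=0.222222, refl=0.222222·0.666667=0.1481; V=0.333333+0.222222+0.148148=0.7037
k=3 load: inc=0.148148, refl=0.148148·0.666667=0.0988; V=0.555556+0.148148+0.098765=0.8025
k=4 src: inc=0.098765, refl=0.098765·0.666667=0.0658; V=0.703704+0.098765+0.065844=0.8683
k=5 load: inc=0.065844, refl=0.065844·0.666667=0.0439; V=0.802469+0.065844+0.043896=0.9122
k=6 src: inc=0.043896, refl=0.043896·0.666667=0.0293; V=0.868313+0.043896+0.029264=0.9415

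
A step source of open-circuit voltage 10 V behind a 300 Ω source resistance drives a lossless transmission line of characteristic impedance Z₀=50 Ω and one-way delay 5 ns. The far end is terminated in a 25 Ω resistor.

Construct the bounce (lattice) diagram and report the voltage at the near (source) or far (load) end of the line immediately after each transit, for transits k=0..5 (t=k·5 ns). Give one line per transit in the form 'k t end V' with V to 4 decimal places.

0 0 source 1.4286
1 5 load 0.9524
2 10 source 0.6122
3 15 load 0.7256
4 20 source 0.8066
5 25 load 0.7796

Γ_L=-0.333333, Γ_S=0.714286; launch V₁=10·50/350=1.428571
k=0 src: V=1.4286
k=1 load: inc=1.428571, refl=1.428571·-0.333333=-0.4762; V=0.000000+1.428571+-0.476190=0.9524
k=2 src: inc=-0.476190, refl=-0.476190·0.714286=-0.3401; V=1.428571+-0.476190+-0.340136=0.6122
k=3 load: inc=-0.340136, refl=-0.340136·-0.333333=0.1134; V=0.952381+-0.340136+0.113379=0.7256
k=4 src: inc=0.113379, refl=0.113379·0.714286=0.0810; V=0.612245+0.113379+0.080985=0.8066
k=5 load: inc=0.080985, refl=0.080985·-0.333333=-0.0270; V=0.725624+0.080985+-0.026995=0.7796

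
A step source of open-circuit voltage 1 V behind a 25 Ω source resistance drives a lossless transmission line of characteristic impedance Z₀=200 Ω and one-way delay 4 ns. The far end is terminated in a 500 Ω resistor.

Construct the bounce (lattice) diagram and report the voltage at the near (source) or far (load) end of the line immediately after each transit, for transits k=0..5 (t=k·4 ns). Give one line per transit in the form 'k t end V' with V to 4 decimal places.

0 0 source 0.8889
1 4 load 1.2698
2 8 source 0.9735
3 12 load 0.8466
4 16 source 0.9453
5 20 load 0.9877

Γ_L=0.428571, Γ_S=-0.777778; launch V₁=1·200/225=0.888889
k=0 src: V=0.8889
k=1 load: inc=0.888889, refl=0.888889·0.428571=0.3810; V=0.000000+0.888889+0.380952=1.2698
k=2 src: inc=0.380952, refl=0.380952·-0.777778=-0.2963; V=0.888889+0.380952+-0.296296=0.9735
k=3 load: inc=-0.296296, refl=-0.296296·0.428571=-0.1270; V=1.269841+-0.296296+-0.126984=0.8466
k=4 src: inc=-0.126984, refl=-0.126984·-0.777778=0.0988; V=0.973545+-0.126984+0.098765=0.9453
k=5 load: inc=0.098765, refl=0.098765·0.428571=0.0423; V=0.846561+0.098765+0.042328=0.9877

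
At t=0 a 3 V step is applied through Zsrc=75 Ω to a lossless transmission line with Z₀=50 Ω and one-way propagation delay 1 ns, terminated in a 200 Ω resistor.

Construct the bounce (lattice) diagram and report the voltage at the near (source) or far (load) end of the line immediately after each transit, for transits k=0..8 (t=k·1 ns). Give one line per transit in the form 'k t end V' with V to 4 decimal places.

0 0 source 1.2000
1 1 load 1.9200
2 2 source 2.0640
3 3 load 2.1504
4 4 source 2.1677
5 5 load 2.1780
6 6 source 2.1801
7 7 load 2.1814
8 8 source 2.1816

Γ_L=0.600000, Γ_S=0.200000; launch V₁=3·50/125=1.200000
k=0 src: V=1.2000
k=1 load: inc=1.200000, refl=1.200000·0.600000=0.7200; V=0.000000+1.200000+0.720000=1.9200
k=2 src: inc=0.720000, refl=0.720000·0.200000=0.1440; V=1.200000+0.720000+0.144000=2.0640
k=3 load: inc=0.144000, refl=0.144000·0.600000=0.0864; V=1.920000+0.144000+0.086400=2.1504
k=4 src: inc=0.086400, refl=0.086400·0.200000=0.0173; V=2.064000+0.086400+0.017280=2.1677
k=5 load: inc=0.017280, refl=0.017280·0.600000=0.0104; V=2.150400+0.017280+0.010368=2.1780
k=6 src: inc=0.010368, refl=0.010368·0.200000=0.0021; V=2.167680+0.010368+0.002074=2.1801
k=7 load: inc=0.002074, refl=0.002074·0.600000=0.0012; V=2.178048+0.002074+0.001244=2.1814
k=8 src: inc=0.001244, refl=0.001244·0.200000=0.0002; V=2.180122+0.001244+0.000249=2.1816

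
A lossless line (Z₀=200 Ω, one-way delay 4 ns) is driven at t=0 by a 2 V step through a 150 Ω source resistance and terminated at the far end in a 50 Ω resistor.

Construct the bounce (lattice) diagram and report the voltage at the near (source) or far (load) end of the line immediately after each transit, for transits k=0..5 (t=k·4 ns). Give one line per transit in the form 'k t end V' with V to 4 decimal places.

Γ_L=-0.600000, Γ_S=-0.142857; launch V₁=2·200/350=1.142857
k=0 src: V=1.1429
k=1 load: inc=1.142857, refl=1.142857·-0.600000=-0.6857; V=0.000000+1.142857+-0.685714=0.4571
k=2 src: inc=-0.685714, refl=-0.685714·-0.142857=0.0980; V=1.142857+-0.685714+0.097959=0.5551
k=3 load: inc=0.097959, refl=0.097959·-0.600000=-0.0588; V=0.457143+0.097959+-0.058776=0.4963
k=4 src: inc=-0.058776, refl=-0.058776·-0.142857=0.0084; V=0.555102+-0.058776+0.008397=0.5047
k=5 load: inc=0.008397, refl=0.008397·-0.600000=-0.0050; V=0.496327+0.008397+-0.005038=0.4997

0 0 source 1.1429
1 4 load 0.4571
2 8 source 0.5551
3 12 load 0.4963
4 16 source 0.5047
5 20 load 0.4997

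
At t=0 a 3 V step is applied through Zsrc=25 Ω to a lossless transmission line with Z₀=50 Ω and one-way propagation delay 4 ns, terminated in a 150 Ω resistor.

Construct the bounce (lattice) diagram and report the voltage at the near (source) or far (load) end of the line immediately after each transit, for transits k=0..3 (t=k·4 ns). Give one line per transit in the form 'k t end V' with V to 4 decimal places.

0 0 source 2.0000
1 4 load 3.0000
2 8 source 2.6667
3 12 load 2.5000

Γ_L=0.500000, Γ_S=-0.333333; launch V₁=3·50/75=2.000000
k=0 src: V=2.0000
k=1 load: inc=2.000000, refl=2.000000·0.500000=1.0000; V=0.000000+2.000000+1.000000=3.0000
k=2 src: inc=1.000000, refl=1.000000·-0.333333=-0.3333; V=2.000000+1.000000+-0.333333=2.6667
k=3 load: inc=-0.333333, refl=-0.333333·0.500000=-0.1667; V=3.000000+-0.333333+-0.166667=2.5000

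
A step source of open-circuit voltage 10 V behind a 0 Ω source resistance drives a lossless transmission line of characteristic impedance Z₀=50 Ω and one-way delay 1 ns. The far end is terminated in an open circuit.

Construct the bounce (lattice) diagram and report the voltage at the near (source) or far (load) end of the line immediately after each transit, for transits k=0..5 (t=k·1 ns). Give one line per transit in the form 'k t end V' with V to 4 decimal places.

0 0 source 10.0000
1 1 load 20.0000
2 2 source 10.0000
3 3 load 0.0000
4 4 source 10.0000
5 5 load 20.0000

Γ_L=1.000000, Γ_S=-1.000000; launch V₁=10·50/50=10.000000
k=0 src: V=10.0000
k=1 load: inc=10.000000, refl=10.000000·1.000000=10.0000; V=0.000000+10.000000+10.000000=20.0000
k=2 src: inc=10.000000, refl=10.000000·-1.000000=-10.0000; V=10.000000+10.000000+-10.000000=10.0000
k=3 load: inc=-10.000000, refl=-10.000000·1.000000=-10.0000; V=20.000000+-10.000000+-10.000000=0.0000
k=4 src: inc=-10.000000, refl=-10.000000·-1.000000=10.0000; V=10.000000+-10.000000+10.000000=10.0000
k=5 load: inc=10.000000, refl=10.000000·1.000000=10.0000; V=0.000000+10.000000+10.000000=20.0000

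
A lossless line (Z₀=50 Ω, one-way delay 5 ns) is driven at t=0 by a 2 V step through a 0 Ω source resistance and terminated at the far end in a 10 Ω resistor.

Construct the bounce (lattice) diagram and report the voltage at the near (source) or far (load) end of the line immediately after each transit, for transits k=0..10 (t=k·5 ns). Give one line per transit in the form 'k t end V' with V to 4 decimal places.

0 0 source 2.0000
1 5 load 0.6667
2 10 source 2.0000
3 15 load 1.1111
4 20 source 2.0000
5 25 load 1.4074
6 30 source 2.0000
7 35 load 1.6049
8 40 source 2.0000
9 45 load 1.7366
10 50 source 2.0000

Γ_L=-0.666667, Γ_S=-1.000000; launch V₁=2·50/50=2.000000
k=0 src: V=2.0000
k=1 load: inc=2.000000, refl=2.000000·-0.666667=-1.3333; V=0.000000+2.000000+-1.333333=0.6667
k=2 src: inc=-1.333333, refl=-1.333333·-1.000000=1.3333; V=2.000000+-1.333333+1.333333=2.0000
k=3 load: inc=1.333333, refl=1.333333·-0.666667=-0.8889; V=0.666667+1.333333+-0.888889=1.1111
k=4 src: inc=-0.888889, refl=-0.888889·-1.000000=0.8889; V=2.000000+-0.888889+0.888889=2.0000
k=5 load: inc=0.888889, refl=0.888889·-0.666667=-0.5926; V=1.111111+0.888889+-0.592593=1.4074
k=6 src: inc=-0.592593, refl=-0.592593·-1.000000=0.5926; V=2.000000+-0.592593+0.592593=2.0000
k=7 load: inc=0.592593, refl=0.592593·-0.666667=-0.3951; V=1.407407+0.592593+-0.395062=1.6049
k=8 src: inc=-0.395062, refl=-0.395062·-1.000000=0.3951; V=2.000000+-0.395062+0.395062=2.0000
k=9 load: inc=0.395062, refl=0.395062·-0.666667=-0.2634; V=1.604938+0.395062+-0.263374=1.7366
k=10 src: inc=-0.263374, refl=-0.263374·-1.000000=0.2634; V=2.000000+-0.263374+0.263374=2.0000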